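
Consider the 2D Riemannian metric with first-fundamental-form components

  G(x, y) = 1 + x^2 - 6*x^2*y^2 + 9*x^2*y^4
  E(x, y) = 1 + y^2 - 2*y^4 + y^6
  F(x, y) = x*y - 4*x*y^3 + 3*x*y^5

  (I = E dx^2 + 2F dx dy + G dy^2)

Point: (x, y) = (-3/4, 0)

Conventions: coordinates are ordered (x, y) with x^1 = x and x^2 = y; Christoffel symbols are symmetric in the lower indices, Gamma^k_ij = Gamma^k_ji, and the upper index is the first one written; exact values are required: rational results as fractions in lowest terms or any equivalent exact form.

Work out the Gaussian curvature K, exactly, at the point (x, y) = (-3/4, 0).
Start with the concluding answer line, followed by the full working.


Answer: K = -256/625

E = 1, F = 0, G = 25/16, EG - F^2 = 25/16 at the point
E_x = 0, E_y = 0, F_x = 0, F_y = -3/4, G_x = -3/2, G_y = 0
E_yy = 2, F_xy = 1, G_xx = 2
By Brioschi, K is (det M1 - det M2) divided by (EG - F^2) squared.
M1 = [[-E_yy/2 + F_xy - G_xx/2, E_x/2, F_x - E_y/2], [F_y - G_x/2, E, F], [G_y/2, F, G]] = [[-1, 0, 0], [0, 1, 0], [0, 0, 25/16]]; det M1 = -25/16
M2 = [[0, E_y/2, G_x/2], [E_y/2, E, F], [G_x/2, F, G]] = [[0, 0, -3/4], [0, 1, 0], [-3/4, 0, 25/16]]; det M2 = -9/16
det M1 - det M2 = -1; K = -1 / (25/16)^2 = -256/625


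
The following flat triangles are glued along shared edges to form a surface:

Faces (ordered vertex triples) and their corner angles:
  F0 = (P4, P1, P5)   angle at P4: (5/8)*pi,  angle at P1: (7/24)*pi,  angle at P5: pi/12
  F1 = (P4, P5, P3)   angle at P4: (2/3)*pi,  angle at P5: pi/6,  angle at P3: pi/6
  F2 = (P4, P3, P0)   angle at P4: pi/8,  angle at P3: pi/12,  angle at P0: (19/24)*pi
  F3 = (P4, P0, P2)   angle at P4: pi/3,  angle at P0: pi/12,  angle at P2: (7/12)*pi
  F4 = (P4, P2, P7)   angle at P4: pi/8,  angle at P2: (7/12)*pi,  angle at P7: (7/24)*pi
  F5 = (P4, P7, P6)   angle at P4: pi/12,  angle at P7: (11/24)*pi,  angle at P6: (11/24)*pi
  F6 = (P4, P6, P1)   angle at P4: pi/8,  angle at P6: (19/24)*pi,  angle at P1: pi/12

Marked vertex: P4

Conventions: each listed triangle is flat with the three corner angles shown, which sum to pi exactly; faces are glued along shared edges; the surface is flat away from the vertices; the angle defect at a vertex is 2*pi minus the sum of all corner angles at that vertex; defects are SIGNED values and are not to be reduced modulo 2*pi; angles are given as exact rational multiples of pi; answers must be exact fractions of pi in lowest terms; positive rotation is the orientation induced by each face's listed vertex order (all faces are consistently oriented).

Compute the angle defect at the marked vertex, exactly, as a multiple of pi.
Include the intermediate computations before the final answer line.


Sum of corner angles at P4: (25/12)*pi
defect = 2*pi - (25/12)*pi

Answer: defect(P4) = -pi/12


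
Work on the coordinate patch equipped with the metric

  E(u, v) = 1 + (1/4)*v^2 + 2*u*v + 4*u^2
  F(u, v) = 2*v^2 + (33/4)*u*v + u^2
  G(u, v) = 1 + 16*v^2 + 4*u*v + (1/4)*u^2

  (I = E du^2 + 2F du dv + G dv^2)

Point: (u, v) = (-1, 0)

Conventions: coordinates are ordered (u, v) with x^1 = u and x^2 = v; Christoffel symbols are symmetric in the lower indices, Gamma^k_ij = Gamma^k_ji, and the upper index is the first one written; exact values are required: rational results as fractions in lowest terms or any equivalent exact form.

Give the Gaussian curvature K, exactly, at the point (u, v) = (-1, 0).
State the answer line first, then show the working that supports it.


Answer: K = 124/441

E = 5, F = 1, G = 5/4, EG - F^2 = 21/4 at the point
E_u = -8, E_v = -2, F_u = -2, F_v = -33/4, G_u = -1/2, G_v = -4
E_vv = 1/2, F_uv = 33/4, G_uu = 1/2
Brioschi: K = (det M1 - det M2) / (EG - F^2)^2 with the standard first/second-derivative matrices M1, M2.
M1 = [[-E_vv/2 + F_uv - G_uu/2, E_u/2, F_u - E_v/2], [F_v - G_u/2, E, F], [G_v/2, F, G]] = [[31/4, -4, -1], [-8, 5, 1], [-2, 1, 5/4]]; det M1 = 107/16
M2 = [[0, E_v/2, G_u/2], [E_v/2, E, F], [G_u/2, F, G]] = [[0, -1, -1/4], [-1, 5, 1], [-1/4, 1, 5/4]]; det M2 = -17/16
det M1 - det M2 = 31/4; K = 31/4 / (21/4)^2 = 124/441


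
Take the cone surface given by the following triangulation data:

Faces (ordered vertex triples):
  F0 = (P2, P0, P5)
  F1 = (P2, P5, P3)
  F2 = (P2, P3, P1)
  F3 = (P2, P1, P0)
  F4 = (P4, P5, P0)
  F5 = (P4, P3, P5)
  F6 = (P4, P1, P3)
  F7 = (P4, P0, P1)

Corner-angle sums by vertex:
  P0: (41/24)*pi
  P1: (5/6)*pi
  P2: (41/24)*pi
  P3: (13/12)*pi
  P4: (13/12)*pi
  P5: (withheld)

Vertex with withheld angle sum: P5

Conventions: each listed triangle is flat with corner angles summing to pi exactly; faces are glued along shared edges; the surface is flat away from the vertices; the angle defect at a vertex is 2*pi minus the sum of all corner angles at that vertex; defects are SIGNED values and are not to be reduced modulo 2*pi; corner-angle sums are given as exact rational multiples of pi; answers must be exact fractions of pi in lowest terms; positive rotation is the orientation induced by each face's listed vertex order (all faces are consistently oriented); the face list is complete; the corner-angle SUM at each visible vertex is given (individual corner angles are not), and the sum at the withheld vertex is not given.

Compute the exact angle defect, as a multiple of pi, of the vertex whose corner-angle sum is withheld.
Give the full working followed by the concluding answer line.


V = 6, E = 12, F = 8; chi = V - E + F = 2
Gauss-Bonnet: total defect = 2*pi*chi = 4*pi; visible defects sum to (43/12)*pi

Answer: defect(P5) = (5/12)*pi


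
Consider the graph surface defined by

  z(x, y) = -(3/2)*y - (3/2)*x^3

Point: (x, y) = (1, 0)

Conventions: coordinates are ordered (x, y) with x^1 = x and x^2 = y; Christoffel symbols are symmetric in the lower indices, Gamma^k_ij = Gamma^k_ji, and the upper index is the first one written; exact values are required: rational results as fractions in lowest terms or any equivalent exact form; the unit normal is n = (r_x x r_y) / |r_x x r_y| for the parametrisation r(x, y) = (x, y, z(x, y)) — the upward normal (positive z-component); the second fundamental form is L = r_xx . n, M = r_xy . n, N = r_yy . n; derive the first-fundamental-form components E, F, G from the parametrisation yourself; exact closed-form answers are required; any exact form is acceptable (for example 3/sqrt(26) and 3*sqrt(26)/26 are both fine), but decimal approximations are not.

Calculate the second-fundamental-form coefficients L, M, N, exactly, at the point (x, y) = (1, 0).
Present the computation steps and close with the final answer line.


z_x = -9/2, z_y = -3/2, z_xx = -9, z_xy = 0, z_yy = 0
E = 85/4, F = 27/4, G = 13/4; answer radicand W^2 = 47/2
unnormalised second-form numerators: l = -9, m = 0, n = 0; L = l/sqrt(47/2), and similarly M = m/sqrt(W^2), N = n/sqrt(W^2)

Answer: L = -9*sqrt(94)/47, M = 0, N = 0


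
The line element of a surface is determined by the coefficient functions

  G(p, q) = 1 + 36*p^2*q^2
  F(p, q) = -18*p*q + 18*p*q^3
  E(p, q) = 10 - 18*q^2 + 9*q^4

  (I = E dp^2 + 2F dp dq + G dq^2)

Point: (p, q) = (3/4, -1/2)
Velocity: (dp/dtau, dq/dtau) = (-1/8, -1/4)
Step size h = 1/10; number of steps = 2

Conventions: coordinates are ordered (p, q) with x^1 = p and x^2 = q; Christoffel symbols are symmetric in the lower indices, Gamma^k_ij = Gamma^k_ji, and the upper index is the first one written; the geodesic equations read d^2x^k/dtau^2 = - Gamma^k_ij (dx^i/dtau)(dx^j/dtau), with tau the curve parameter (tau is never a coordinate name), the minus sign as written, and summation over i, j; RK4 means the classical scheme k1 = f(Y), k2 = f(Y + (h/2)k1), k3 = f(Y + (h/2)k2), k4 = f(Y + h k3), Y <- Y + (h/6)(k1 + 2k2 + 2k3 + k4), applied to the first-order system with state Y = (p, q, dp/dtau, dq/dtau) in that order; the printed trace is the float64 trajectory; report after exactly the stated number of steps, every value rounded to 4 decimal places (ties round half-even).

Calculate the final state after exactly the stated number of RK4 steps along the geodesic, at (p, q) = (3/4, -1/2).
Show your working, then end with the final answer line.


f(Y) = (dp/dtau, dq/dtau, -Gamma^p_ij Y'^i Y'^j, -Gamma^q_ij Y'^i Y'^j) with the Gammas evaluated at the stage position; h = 0.100000; intermediate values shown to 6 dp
step 0: p = 0.7500, q = -0.5000, dp/dtau = -0.1250, dq/dtau = -0.2500
step 1:
  k1: at (p, q) = (0.750000, -0.500000), (dp/dtau, dq/dtau) = (-0.125000, -0.250000); Gamma_ppp = 0.000000, Gamma_ppq = 0.606742, Gamma_pqq = -0.910112, Gamma_qpp = 0.000000, Gamma_qpq = 0.606742, Gamma_qqq = -0.910112; k1 = (-0.125000, -0.250000, 0.018961, 0.018961)
  k2: at (p, q) = (0.743750, -0.512500), (dp/dtau, dq/dtau) = (-0.124052, -0.249052); Gamma_ppp = 0.000000, Gamma_ppq = 0.611493, Gamma_pqq = -0.887410, Gamma_qpp = 0.000000, Gamma_qpq = 0.632226, Gamma_qqq = -0.917498; k2 = (-0.124052, -0.249052, 0.017259, 0.017844)
  k3: at (p, q) = (0.743797, -0.512453), (dp/dtau, dq/dtau) = (-0.124137, -0.249108); Gamma_ppp = 0.000000, Gamma_ppq = 0.611457, Gamma_pqq = -0.887498, Gamma_qpp = 0.000000, Gamma_qpq = 0.632129, Gamma_qqq = -0.917502; k3 = (-0.124137, -0.249108, 0.017257, 0.017840)
  k4: at (p, q) = (0.737586, -0.524911), (dp/dtau, dq/dtau) = (-0.123274, -0.248216); Gamma_ppp = 0.000000, Gamma_ppq = 0.615562, Gamma_pqq = -0.864966, Gamma_qpp = 0.000000, Gamma_qpq = 0.657931, Gamma_qqq = -0.924502; k4 = (-0.123274, -0.248216, 0.015621, 0.016696)
  Y <- Y + (h/6)(k1 + 2k2 + 2k3 + k4): p = 0.7376, q = -0.5249, dp/dtau = -0.1233, dq/dtau = -0.2482
step 2:
  k1: at (p, q) = (0.737589, -0.524909), (dp/dtau, dq/dtau) = (-0.123273, -0.248216); Gamma_ppp = 0.000000, Gamma_ppq = 0.615560, Gamma_pqq = -0.864969, Gamma_qpp = 0.000000, Gamma_qpq = 0.657927, Gamma_qqq = -0.924503; k1 = (-0.123273, -0.248216, 0.015622, 0.016697)
  k2: at (p, q) = (0.731425, -0.537320), (dp/dtau, dq/dtau) = (-0.122492, -0.247381); Gamma_ppp = 0.000000, Gamma_ppq = 0.618996, Gamma_pqq = -0.842607, Gamma_qpp = 0.000000, Gamma_qpq = 0.684031, Gamma_qqq = -0.931136; k2 = (-0.122492, -0.247381, 0.014052, 0.015528)
  k3: at (p, q) = (0.731465, -0.537278), (dp/dtau, dq/dtau) = (-0.122571, -0.247440); Gamma_ppp = 0.000000, Gamma_ppq = 0.618970, Gamma_pqq = -0.842682, Gamma_qpp = 0.000000, Gamma_qpq = 0.683942, Gamma_qqq = -0.931137; k3 = (-0.122571, -0.247440, 0.014049, 0.015524)
  k4: at (p, q) = (0.725332, -0.549653), (dp/dtau, dq/dtau) = (-0.121868, -0.246664); Gamma_ppp = 0.000000, Gamma_ppq = 0.621739, Gamma_pqq = -0.820458, Gamma_qpp = 0.000000, Gamma_qpq = 0.710365, Gamma_qqq = -0.937410; k4 = (-0.121868, -0.246664, 0.012540, 0.014327)
  Y <- Y + (h/6)(k1 + 2k2 + 2k3 + k4): p = 0.7253, q = -0.5497, dp/dtau = -0.1219, dq/dtau = -0.2467

Answer: p = 0.7253, q = -0.5497, dp/dtau = -0.1219, dq/dtau = -0.2467


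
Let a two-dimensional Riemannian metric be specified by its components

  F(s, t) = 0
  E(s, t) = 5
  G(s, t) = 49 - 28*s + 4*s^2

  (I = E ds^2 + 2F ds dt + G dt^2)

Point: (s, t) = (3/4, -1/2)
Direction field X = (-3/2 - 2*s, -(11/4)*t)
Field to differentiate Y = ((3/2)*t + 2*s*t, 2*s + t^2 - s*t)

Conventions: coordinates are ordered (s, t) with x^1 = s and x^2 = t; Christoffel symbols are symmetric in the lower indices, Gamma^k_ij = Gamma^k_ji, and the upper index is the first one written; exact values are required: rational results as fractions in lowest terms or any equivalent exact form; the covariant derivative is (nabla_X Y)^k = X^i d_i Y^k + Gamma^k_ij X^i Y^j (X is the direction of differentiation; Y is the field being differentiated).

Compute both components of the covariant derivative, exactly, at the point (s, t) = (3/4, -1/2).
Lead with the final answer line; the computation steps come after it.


Answer: (nabla_X Y)^s = 4337/320, (nabla_X Y)^t = -2407/352

E = 5, F = 0, G = 121/4 at the point
E_s = 0, E_t = 0, F_s = 0, F_t = 0, G_s = -22, G_t = 0
EG - F^2 = 605/4;  g^inv = (4/605) * [[121/4, 0], [0, 5]]
first-kind symbols [ij,l] = (1/2)(d_i g_jl + d_j g_il - d_l g_ij): [ss,s] = E_s/2 = 0, [ss,t] = F_s - E_t/2 = 0, [st,s] = E_t/2 = 0, [st,t] = G_s/2 = -11, [tt,s] = F_t - G_s/2 = 11, [tt,t] = G_t/2 = 0
Gamma^s_ij = (G*[ij,s] - F*[ij,t])/(EG - F^2), Gamma^t_ij = (E*[ij,t] - F*[ij,s])/(EG - F^2)
Gamma_sss = 0, Gamma_sst = 0, Gamma_stt = 11/5, Gamma_tss = 0, Gamma_tst = -4/11, Gamma_ttt = 0
X = (-3, 11/8), Y = (-3/2, 17/8) at the point


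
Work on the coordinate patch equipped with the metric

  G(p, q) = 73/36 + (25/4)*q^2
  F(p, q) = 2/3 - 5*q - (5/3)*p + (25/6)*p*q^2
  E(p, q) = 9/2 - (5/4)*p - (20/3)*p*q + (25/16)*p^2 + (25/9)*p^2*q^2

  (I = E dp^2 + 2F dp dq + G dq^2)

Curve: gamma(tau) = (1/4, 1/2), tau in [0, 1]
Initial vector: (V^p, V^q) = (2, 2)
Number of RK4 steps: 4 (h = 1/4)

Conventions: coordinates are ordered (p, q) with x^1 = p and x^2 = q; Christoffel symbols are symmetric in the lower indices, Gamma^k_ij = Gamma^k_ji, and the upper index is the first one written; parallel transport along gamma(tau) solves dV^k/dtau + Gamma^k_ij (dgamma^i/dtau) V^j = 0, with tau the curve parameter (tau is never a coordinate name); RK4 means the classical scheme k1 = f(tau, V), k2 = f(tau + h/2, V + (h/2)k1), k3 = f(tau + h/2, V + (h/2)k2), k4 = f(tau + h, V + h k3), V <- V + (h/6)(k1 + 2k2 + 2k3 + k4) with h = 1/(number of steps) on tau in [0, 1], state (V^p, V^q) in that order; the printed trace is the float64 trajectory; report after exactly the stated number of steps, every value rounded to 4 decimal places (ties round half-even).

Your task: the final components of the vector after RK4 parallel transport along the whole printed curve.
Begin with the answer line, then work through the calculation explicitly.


Answer: V^p = 2.0000, V^q = 2.0000

gamma'(tau) = (0, 0); f(tau, V)^k = -Gamma^k_ij(gamma(tau)) gamma'^i(tau) V^j; h = 1/4; intermediate values shown to 6 dp
curve data and Christoffel symbols at the stage parameters:
  tau = 0.000000: gamma = (0.250000, 0.500000), gamma' = (0.000000, 0.000000); Gamma_ppp = -0.693818, Gamma_ppq = -0.312005, Gamma_pqq = -0.930583, Gamma_qpp = -0.350636, Gamma_qpq = -0.172900, Gamma_qqq = 0.354716
  tau = 0.125000: gamma = (0.250000, 0.500000), gamma' = (0.000000, 0.000000); Gamma_ppp = -0.693818, Gamma_ppq = -0.312005, Gamma_pqq = -0.930583, Gamma_qpp = -0.350636, Gamma_qpq = -0.172900, Gamma_qqq = 0.354716
  tau = 0.250000: gamma = (0.250000, 0.500000), gamma' = (0.000000, 0.000000); Gamma_ppp = -0.693818, Gamma_ppq = -0.312005, Gamma_pqq = -0.930583, Gamma_qpp = -0.350636, Gamma_qpq = -0.172900, Gamma_qqq = 0.354716
  tau = 0.375000: gamma = (0.250000, 0.500000), gamma' = (0.000000, 0.000000); Gamma_ppp = -0.693818, Gamma_ppq = -0.312005, Gamma_pqq = -0.930583, Gamma_qpp = -0.350636, Gamma_qpq = -0.172900, Gamma_qqq = 0.354716
  tau = 0.500000: gamma = (0.250000, 0.500000), gamma' = (0.000000, 0.000000); Gamma_ppp = -0.693818, Gamma_ppq = -0.312005, Gamma_pqq = -0.930583, Gamma_qpp = -0.350636, Gamma_qpq = -0.172900, Gamma_qqq = 0.354716
  tau = 0.625000: gamma = (0.250000, 0.500000), gamma' = (0.000000, 0.000000); Gamma_ppp = -0.693818, Gamma_ppq = -0.312005, Gamma_pqq = -0.930583, Gamma_qpp = -0.350636, Gamma_qpq = -0.172900, Gamma_qqq = 0.354716
  tau = 0.750000: gamma = (0.250000, 0.500000), gamma' = (0.000000, 0.000000); Gamma_ppp = -0.693818, Gamma_ppq = -0.312005, Gamma_pqq = -0.930583, Gamma_qpp = -0.350636, Gamma_qpq = -0.172900, Gamma_qqq = 0.354716
  tau = 0.875000: gamma = (0.250000, 0.500000), gamma' = (0.000000, 0.000000); Gamma_ppp = -0.693818, Gamma_ppq = -0.312005, Gamma_pqq = -0.930583, Gamma_qpp = -0.350636, Gamma_qpq = -0.172900, Gamma_qqq = 0.354716
  tau = 1.000000: gamma = (0.250000, 0.500000), gamma' = (0.000000, 0.000000); Gamma_ppp = -0.693818, Gamma_ppq = -0.312005, Gamma_pqq = -0.930583, Gamma_qpp = -0.350636, Gamma_qpq = -0.172900, Gamma_qqq = 0.354716
step 0: V^p = 2.0000, V^q = 2.0000
step 1: k1 = (0.000000, 0.000000), k2 = (0.000000, 0.000000), k3 = (0.000000, 0.000000), k4 = (0.000000, 0.000000); V <- V + (h/6)(k1 + 2k2 + 2k3 + k4): V^p = 2.0000, V^q = 2.0000
step 2: k1 = (0.000000, 0.000000), k2 = (0.000000, 0.000000), k3 = (0.000000, 0.000000), k4 = (0.000000, 0.000000); V <- V + (h/6)(k1 + 2k2 + 2k3 + k4): V^p = 2.0000, V^q = 2.0000
step 3: k1 = (0.000000, 0.000000), k2 = (0.000000, 0.000000), k3 = (0.000000, 0.000000), k4 = (0.000000, 0.000000); V <- V + (h/6)(k1 + 2k2 + 2k3 + k4): V^p = 2.0000, V^q = 2.0000
step 4: k1 = (0.000000, 0.000000), k2 = (0.000000, 0.000000), k3 = (0.000000, 0.000000), k4 = (0.000000, 0.000000); V <- V + (h/6)(k1 + 2k2 + 2k3 + k4): V^p = 2.0000, V^q = 2.0000


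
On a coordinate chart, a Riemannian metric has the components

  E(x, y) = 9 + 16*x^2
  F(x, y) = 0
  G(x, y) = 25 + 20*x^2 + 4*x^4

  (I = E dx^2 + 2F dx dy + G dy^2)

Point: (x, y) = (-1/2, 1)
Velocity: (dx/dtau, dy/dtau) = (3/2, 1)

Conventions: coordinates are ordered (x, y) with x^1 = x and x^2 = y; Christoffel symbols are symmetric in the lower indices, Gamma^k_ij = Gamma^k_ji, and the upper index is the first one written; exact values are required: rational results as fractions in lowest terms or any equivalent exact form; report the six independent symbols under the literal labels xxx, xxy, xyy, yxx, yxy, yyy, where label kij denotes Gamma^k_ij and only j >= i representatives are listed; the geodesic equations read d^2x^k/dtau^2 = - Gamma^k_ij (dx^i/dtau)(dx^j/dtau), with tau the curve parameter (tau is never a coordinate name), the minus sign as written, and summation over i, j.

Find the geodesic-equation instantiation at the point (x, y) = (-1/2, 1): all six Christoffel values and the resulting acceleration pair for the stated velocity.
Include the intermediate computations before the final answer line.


E = 13, F = 0, G = 121/4 at the point
E_x = -16, E_y = 0, F_x = 0, F_y = 0, G_x = -22, G_y = 0
EG - F^2 = 1573/4;  g^inv = (4/1573) * [[121/4, 0], [0, 13]]
first-kind symbols [ij,l] = (1/2)(d_i g_jl + d_j g_il - d_l g_ij): [xx,x] = E_x/2 = -8, [xx,y] = F_x - E_y/2 = 0, [xy,x] = E_y/2 = 0, [xy,y] = G_x/2 = -11, [yy,x] = F_y - G_x/2 = 11, [yy,y] = G_y/2 = 0
Gamma^x_ij = (G*[ij,x] - F*[ij,y])/(EG - F^2), Gamma^y_ij = (E*[ij,y] - F*[ij,x])/(EG - F^2)
Gamma_xxx = -8/13, Gamma_xxy = 0, Gamma_xyy = 11/13, Gamma_yxx = 0, Gamma_yxy = -4/11, Gamma_yyy = 0
d^2x/dtau^2 = -(Gamma_xxx*(3/2)^2 + 2*Gamma_xxy*(3/2)*(1) + Gamma_xyy*(1)^2) = 7/13
d^2y/dtau^2 = -(Gamma_yxx*(3/2)^2 + 2*Gamma_yxy*(3/2)*(1) + Gamma_yyy*(1)^2) = 12/11

Answer: Gamma_xxx = -8/13, Gamma_xxy = 0, Gamma_xyy = 11/13, Gamma_yxx = 0, Gamma_yxy = -4/11, Gamma_yyy = 0; accelerations (d^2x/dtau^2, d^2y/dtau^2) = (7/13, 12/11)


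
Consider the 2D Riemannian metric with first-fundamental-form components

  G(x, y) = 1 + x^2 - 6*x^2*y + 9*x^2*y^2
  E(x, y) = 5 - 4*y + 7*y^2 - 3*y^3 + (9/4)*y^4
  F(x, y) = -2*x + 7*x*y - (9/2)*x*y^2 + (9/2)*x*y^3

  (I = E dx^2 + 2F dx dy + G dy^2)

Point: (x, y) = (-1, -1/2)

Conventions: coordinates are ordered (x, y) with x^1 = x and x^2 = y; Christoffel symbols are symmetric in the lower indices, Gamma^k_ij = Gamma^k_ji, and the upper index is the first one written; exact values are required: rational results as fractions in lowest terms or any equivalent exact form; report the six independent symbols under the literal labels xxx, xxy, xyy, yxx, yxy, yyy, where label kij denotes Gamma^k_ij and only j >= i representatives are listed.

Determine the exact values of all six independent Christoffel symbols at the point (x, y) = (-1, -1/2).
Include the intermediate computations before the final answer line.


E = 593/64, F = 115/16, G = 29/4 at the point
E_x = 0, E_y = -115/8, F_x = -115/16, F_y = -119/8, G_x = -25/2, G_y = -15
EG - F^2 = 993/64;  g^inv = (64/993) * [[29/4, -115/16], [-115/16, 593/64]]
first-kind symbols [ij,l] = (1/2)(d_i g_jl + d_j g_il - d_l g_ij): [xx,x] = E_x/2 = 0, [xx,y] = F_x - E_y/2 = 0, [xy,x] = E_y/2 = -115/16, [xy,y] = G_x/2 = -25/4, [yy,x] = F_y - G_x/2 = -69/8, [yy,y] = G_y/2 = -15/2
Gamma^x_ij = (G*[ij,x] - F*[ij,y])/(EG - F^2), Gamma^y_ij = (E*[ij,y] - F*[ij,x])/(EG - F^2)

Answer: Gamma_xxx = 0, Gamma_xxy = -460/993, Gamma_xyy = -184/331, Gamma_yxx = 0, Gamma_yxy = -400/993, Gamma_yyy = -160/331


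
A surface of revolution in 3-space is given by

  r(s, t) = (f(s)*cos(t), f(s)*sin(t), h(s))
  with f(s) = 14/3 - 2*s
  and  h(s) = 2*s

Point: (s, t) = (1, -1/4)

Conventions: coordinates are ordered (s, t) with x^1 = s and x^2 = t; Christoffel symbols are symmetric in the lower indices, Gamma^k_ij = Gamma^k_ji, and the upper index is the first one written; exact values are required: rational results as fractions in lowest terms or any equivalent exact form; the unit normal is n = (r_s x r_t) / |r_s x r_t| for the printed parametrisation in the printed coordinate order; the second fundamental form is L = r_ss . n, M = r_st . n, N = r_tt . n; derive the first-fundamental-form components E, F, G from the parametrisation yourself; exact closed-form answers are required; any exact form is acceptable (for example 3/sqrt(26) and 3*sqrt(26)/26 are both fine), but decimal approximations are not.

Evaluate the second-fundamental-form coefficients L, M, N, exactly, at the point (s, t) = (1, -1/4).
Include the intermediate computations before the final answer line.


f = 8/3, f' = -2, f'' = 0, h' = 2, h'' = 0
E = 8, F = 0, G = 64/9; answer radicand W^2 = 8
unnormalised second-form numerators: l = 0, m = 0, n = 16/3; L = l/sqrt(8), and similarly M = m/sqrt(W^2), N = n/sqrt(W^2)

Answer: L = 0, M = 0, N = 4*sqrt(2)/3


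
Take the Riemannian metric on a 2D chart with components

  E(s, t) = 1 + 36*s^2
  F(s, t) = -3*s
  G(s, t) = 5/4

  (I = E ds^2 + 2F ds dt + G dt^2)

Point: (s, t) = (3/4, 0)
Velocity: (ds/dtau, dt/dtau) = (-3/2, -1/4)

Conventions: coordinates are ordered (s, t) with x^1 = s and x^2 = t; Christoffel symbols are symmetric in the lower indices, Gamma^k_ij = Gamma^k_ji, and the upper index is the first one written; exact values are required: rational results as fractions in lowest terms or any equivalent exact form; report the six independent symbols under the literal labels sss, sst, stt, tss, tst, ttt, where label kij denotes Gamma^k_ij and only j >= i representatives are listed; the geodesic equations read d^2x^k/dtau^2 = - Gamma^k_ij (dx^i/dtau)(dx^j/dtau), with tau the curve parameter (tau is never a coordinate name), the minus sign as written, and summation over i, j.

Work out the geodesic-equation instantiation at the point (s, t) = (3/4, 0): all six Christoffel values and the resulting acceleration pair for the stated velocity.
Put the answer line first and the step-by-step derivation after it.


Answer: Gamma_sss = 54/43, Gamma_sst = 0, Gamma_stt = 0, Gamma_tss = -6/43, Gamma_tst = 0, Gamma_ttt = 0; accelerations (d^2s/dtau^2, d^2t/dtau^2) = (-243/86, 27/86)

E = 85/4, F = -9/4, G = 5/4 at the point
E_s = 54, E_t = 0, F_s = -3, F_t = 0, G_s = 0, G_t = 0
EG - F^2 = 43/2;  g^inv = (2/43) * [[5/4, 9/4], [9/4, 85/4]]
first-kind symbols [ij,l] = (1/2)(d_i g_jl + d_j g_il - d_l g_ij): [ss,s] = E_s/2 = 27, [ss,t] = F_s - E_t/2 = -3, [st,s] = E_t/2 = 0, [st,t] = G_s/2 = 0, [tt,s] = F_t - G_s/2 = 0, [tt,t] = G_t/2 = 0
Gamma^s_ij = (G*[ij,s] - F*[ij,t])/(EG - F^2), Gamma^t_ij = (E*[ij,t] - F*[ij,s])/(EG - F^2)
Gamma_sss = 54/43, Gamma_sst = 0, Gamma_stt = 0, Gamma_tss = -6/43, Gamma_tst = 0, Gamma_ttt = 0
d^2s/dtau^2 = -(Gamma_sss*(-3/2)^2 + 2*Gamma_sst*(-3/2)*(-1/4) + Gamma_stt*(-1/4)^2) = -243/86
d^2t/dtau^2 = -(Gamma_tss*(-3/2)^2 + 2*Gamma_tst*(-3/2)*(-1/4) + Gamma_ttt*(-1/4)^2) = 27/86


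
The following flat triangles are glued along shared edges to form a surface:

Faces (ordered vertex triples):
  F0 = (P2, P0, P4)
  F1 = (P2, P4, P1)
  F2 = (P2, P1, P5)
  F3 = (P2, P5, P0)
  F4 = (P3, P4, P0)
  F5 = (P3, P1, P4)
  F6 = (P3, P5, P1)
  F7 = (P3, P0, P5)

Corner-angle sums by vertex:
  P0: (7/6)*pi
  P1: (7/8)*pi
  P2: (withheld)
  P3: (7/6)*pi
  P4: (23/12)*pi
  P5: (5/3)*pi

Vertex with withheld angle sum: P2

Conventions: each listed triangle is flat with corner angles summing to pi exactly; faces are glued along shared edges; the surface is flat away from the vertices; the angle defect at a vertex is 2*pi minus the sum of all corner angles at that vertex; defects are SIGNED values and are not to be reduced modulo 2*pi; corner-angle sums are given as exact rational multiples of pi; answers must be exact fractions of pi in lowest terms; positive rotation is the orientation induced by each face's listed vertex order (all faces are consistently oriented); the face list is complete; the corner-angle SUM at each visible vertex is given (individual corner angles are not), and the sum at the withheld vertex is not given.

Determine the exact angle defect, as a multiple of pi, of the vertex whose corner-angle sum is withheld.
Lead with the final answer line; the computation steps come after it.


Answer: defect(P2) = (19/24)*pi

V = 6, E = 12, F = 8; chi = V - E + F = 2
Gauss-Bonnet: total defect = 2*pi*chi = 4*pi; visible defects sum to (77/24)*pi


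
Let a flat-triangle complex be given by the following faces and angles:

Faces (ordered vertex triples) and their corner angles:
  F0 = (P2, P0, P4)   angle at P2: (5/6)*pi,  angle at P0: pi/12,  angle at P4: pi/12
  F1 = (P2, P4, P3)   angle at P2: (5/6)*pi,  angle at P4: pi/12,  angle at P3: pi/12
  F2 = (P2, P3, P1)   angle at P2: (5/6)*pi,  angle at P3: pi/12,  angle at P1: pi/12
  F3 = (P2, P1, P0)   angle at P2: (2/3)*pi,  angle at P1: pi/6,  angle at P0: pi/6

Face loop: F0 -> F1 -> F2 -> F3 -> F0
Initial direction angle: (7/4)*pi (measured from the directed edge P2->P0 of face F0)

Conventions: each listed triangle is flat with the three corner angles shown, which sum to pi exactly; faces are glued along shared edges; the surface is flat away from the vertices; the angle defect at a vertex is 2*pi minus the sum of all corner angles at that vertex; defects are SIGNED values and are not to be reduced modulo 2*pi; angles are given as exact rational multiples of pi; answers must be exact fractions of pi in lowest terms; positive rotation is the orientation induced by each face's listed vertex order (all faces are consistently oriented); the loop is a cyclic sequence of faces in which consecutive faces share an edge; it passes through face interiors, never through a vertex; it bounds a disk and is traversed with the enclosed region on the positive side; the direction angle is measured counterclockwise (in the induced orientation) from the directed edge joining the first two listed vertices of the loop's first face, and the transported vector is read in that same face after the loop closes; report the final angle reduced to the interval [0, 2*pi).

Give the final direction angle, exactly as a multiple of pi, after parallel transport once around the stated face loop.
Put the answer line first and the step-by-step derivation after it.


Answer: final direction angle = (7/12)*pi

enclosed vertex P2: corner angles sum to (19/6)*pi, defect = 2*pi - (19/6)*pi = (-7/6)*pi
final direction = starting direction + enclosed defect total, reduced mod 2*pi (induced orientation)
final angle = (7/4)*pi - (7/6)*pi = (7/12)*pi (mod 2*pi)


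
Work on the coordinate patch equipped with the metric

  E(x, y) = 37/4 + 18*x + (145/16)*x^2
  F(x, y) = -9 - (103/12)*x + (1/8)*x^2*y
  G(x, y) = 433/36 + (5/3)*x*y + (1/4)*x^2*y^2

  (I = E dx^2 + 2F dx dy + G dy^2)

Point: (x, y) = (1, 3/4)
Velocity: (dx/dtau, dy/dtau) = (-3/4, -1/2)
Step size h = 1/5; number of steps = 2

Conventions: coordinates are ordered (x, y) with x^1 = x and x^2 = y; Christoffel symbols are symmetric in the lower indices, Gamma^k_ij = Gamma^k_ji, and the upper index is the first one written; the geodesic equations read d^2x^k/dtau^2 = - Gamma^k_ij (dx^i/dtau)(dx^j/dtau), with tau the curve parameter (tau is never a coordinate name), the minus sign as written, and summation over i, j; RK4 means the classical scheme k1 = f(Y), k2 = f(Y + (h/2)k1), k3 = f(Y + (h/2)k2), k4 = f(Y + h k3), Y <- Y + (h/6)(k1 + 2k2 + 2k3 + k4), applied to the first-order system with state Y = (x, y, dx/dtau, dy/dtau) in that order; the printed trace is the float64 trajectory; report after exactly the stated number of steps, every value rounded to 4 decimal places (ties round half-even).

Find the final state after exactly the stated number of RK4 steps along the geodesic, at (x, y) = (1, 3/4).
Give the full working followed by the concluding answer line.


f(Y) = (dx/dtau, dy/dtau, -Gamma^x_ij Y'^i Y'^j, -Gamma^y_ij Y'^i Y'^j) with the Gammas evaluated at the stage position; h = 0.200000; intermediate values shown to 6 dp
step 0: x = 1.0000, y = 0.7500, dx/dtau = -0.7500, dy/dtau = -0.5000
step 1:
  k1: at (x, y) = (1.000000, 0.750000), (dx/dtau, dy/dtau) = (-0.750000, -0.500000); Gamma_xxx = 0.526714, Gamma_xxy = 0.073829, Gamma_xyy = 0.051044, Gamma_yxx = 0.060825, Gamma_yxy = 0.153287, Gamma_yyy = 0.142607; k1 = (-0.750000, -0.500000, -0.364410, -0.184832)
  k2: at (x, y) = (0.925000, 0.700000), (dx/dtau, dy/dtau) = (-0.786441, -0.518483); Gamma_xxx = 0.546978, Gamma_xxy = 0.073333, Gamma_xyy = 0.048275, Gamma_yxx = 0.060792, Gamma_yxy = 0.146338, Gamma_yyy = 0.131301; k2 = (-0.786441, -0.518483, -0.411082, -0.192237)
  k3: at (x, y) = (0.921356, 0.698152), (dx/dtau, dy/dtau) = (-0.791108, -0.519224); Gamma_xxx = 0.548005, Gamma_xxy = 0.073354, Gamma_xyy = 0.048069, Gamma_yxx = 0.060796, Gamma_yxy = 0.146094, Gamma_yyy = 0.130662; k3 = (-0.791108, -0.519224, -0.416191, -0.193295)
  k4: at (x, y) = (0.841778, 0.646155), (dx/dtau, dy/dtau) = (-0.833238, -0.538659); Gamma_xxx = 0.571327, Gamma_xxy = 0.072562, Gamma_xyy = 0.044405, Gamma_yxx = 0.060721, Gamma_yxy = 0.138336, Gamma_yyy = 0.117916; k4 = (-0.833238, -0.538659, -0.474684, -0.200550)
  Y <- Y + (h/6)(k1 + 2k2 + 2k3 + k4): x = 0.8421, y = 0.6462, dx/dtau = -0.8331, dy/dtau = -0.5385
step 2:
  k1: at (x, y) = (0.842055, 0.646198), (dx/dtau, dy/dtau) = (-0.833121, -0.538548); Gamma_xxx = 0.571241, Gamma_xxy = 0.072551, Gamma_xyy = 0.044434, Gamma_yxx = 0.060720, Gamma_yxy = 0.138337, Gamma_yyy = 0.117980; k1 = (-0.833121, -0.538548, -0.474485, -0.200500)
  k2: at (x, y) = (0.758743, 0.592343), (dx/dtau, dy/dtau) = (-0.880570, -0.558598); Gamma_xxx = 0.597825, Gamma_xxy = 0.071356, Gamma_xyy = 0.039835, Gamma_yxx = 0.060600, Gamma_yxy = 0.129727, Gamma_yyy = 0.103980; k2 = (-0.880570, -0.558598, -0.546183, -0.207056)
  k3: at (x, y) = (0.753998, 0.590338), (dx/dtau, dy/dtau) = (-0.887740, -0.559254); Gamma_xxx = 0.599420, Gamma_xxy = 0.071391, Gamma_xyy = 0.039430, Gamma_yxx = 0.060606, Gamma_yxy = 0.129430, Gamma_yyy = 0.103020; k3 = (-0.887740, -0.559254, -0.555611, -0.208500)
  k4: at (x, y) = (0.664508, 0.534347), (dx/dtau, dy/dtau) = (-0.944244, -0.580248); Gamma_xxx = 0.630993, Gamma_xxy = 0.069765, Gamma_xyy = 0.033350, Gamma_yxx = 0.060450, Gamma_yxy = 0.119868, Gamma_yyy = 0.087117; k4 = (-0.944244, -0.580248, -0.650267, -0.214579)
  Y <- Y + (h/6)(k1 + 2k2 + 2k3 + k4): x = 0.6649, y = 0.5344, dx/dtau = -0.9441, dy/dtau = -0.5801

Answer: x = 0.6649, y = 0.5344, dx/dtau = -0.9441, dy/dtau = -0.5801


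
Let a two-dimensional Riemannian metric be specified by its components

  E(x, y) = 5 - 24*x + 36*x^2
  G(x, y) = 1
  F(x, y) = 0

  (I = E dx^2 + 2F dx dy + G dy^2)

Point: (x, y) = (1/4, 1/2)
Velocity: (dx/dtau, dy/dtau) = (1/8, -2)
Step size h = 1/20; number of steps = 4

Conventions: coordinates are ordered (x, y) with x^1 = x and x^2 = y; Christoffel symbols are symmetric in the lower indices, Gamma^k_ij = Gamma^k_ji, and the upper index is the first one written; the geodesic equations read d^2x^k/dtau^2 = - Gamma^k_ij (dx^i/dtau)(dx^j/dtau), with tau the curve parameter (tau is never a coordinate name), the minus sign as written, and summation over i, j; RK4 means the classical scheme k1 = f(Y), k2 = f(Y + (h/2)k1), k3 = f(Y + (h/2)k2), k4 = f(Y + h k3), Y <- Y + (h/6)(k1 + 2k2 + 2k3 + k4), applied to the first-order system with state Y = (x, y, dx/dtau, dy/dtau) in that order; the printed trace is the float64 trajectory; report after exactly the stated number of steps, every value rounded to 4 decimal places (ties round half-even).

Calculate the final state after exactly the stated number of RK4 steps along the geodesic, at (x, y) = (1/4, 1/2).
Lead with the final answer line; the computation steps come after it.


Answer: x = 0.2757, y = 0.1000, dx/dtau = 0.1321, dy/dtau = -2.0000

f(Y) = (dx/dtau, dy/dtau, -Gamma^x_ij Y'^i Y'^j, -Gamma^y_ij Y'^i Y'^j) with the Gammas evaluated at the stage position; h = 0.050000; intermediate values shown to 6 dp
step 0: x = 0.2500, y = 0.5000, dx/dtau = 0.1250, dy/dtau = -2.0000
step 1:
  k1: at (x, y) = (0.250000, 0.500000), (dx/dtau, dy/dtau) = (0.125000, -2.000000); Gamma_xxx = -2.400000, Gamma_xxy = 0.000000, Gamma_xyy = 0.000000, Gamma_yxx = 0.000000, Gamma_yxy = 0.000000, Gamma_yyy = 0.000000; k1 = (0.125000, -2.000000, 0.037500, 0.000000)
  k2: at (x, y) = (0.253125, 0.450000), (dx/dtau, dy/dtau) = (0.125938, -2.000000); Gamma_xxx = -2.344508, Gamma_xxy = 0.000000, Gamma_xyy = 0.000000, Gamma_yxx = 0.000000, Gamma_yxy = 0.000000, Gamma_yyy = 0.000000; k2 = (0.125938, -2.000000, 0.037184, 0.000000)
  k3: at (x, y) = (0.253148, 0.450000), (dx/dtau, dy/dtau) = (0.125930, -2.000000); Gamma_xxx = -2.344081, Gamma_xxy = 0.000000, Gamma_xyy = 0.000000, Gamma_yxx = 0.000000, Gamma_yxy = 0.000000, Gamma_yyy = 0.000000; k3 = (0.125930, -2.000000, 0.037173, 0.000000)
  k4: at (x, y) = (0.256296, 0.400000), (dx/dtau, dy/dtau) = (0.126859, -2.000000); Gamma_xxx = -2.285116, Gamma_xxy = 0.000000, Gamma_xyy = 0.000000, Gamma_yxx = 0.000000, Gamma_yxy = 0.000000, Gamma_yyy = 0.000000; k4 = (0.126859, -2.000000, 0.036775, 0.000000)
  Y <- Y + (h/6)(k1 + 2k2 + 2k3 + k4): x = 0.2563, y = 0.4000, dx/dtau = 0.1269, dy/dtau = -2.0000
step 2:
  k1: at (x, y) = (0.256297, 0.400000), (dx/dtau, dy/dtau) = (0.126858, -2.000000); Gamma_xxx = -2.285113, Gamma_xxy = 0.000000, Gamma_xyy = 0.000000, Gamma_yxx = 0.000000, Gamma_yxy = 0.000000, Gamma_yyy = 0.000000; k1 = (0.126858, -2.000000, 0.036774, 0.000000)
  k2: at (x, y) = (0.259468, 0.350000), (dx/dtau, dy/dtau) = (0.127778, -2.000000); Gamma_xxx = -2.222591, Gamma_xxy = 0.000000, Gamma_xyy = 0.000000, Gamma_yxx = 0.000000, Gamma_yxy = 0.000000, Gamma_yyy = 0.000000; k2 = (0.127778, -2.000000, 0.036289, 0.000000)
  k3: at (x, y) = (0.259491, 0.350000), (dx/dtau, dy/dtau) = (0.127765, -2.000000); Gamma_xxx = -2.222126, Gamma_xxy = 0.000000, Gamma_xyy = 0.000000, Gamma_yxx = 0.000000, Gamma_yxy = 0.000000, Gamma_yyy = 0.000000; k3 = (0.127765, -2.000000, 0.036274, 0.000000)
  k4: at (x, y) = (0.262685, 0.300000), (dx/dtau, dy/dtau) = (0.128672, -2.000000); Gamma_xxx = -2.155955, Gamma_xxy = 0.000000, Gamma_xyy = 0.000000, Gamma_yxx = 0.000000, Gamma_yxy = 0.000000, Gamma_yyy = 0.000000; k4 = (0.128672, -2.000000, 0.035695, 0.000000)
  Y <- Y + (h/6)(k1 + 2k2 + 2k3 + k4): x = 0.2627, y = 0.3000, dx/dtau = 0.1287, dy/dtau = -2.0000
step 3:
  k1: at (x, y) = (0.262685, 0.300000), (dx/dtau, dy/dtau) = (0.128672, -2.000000); Gamma_xxx = -2.155951, Gamma_xxy = 0.000000, Gamma_xyy = 0.000000, Gamma_yxx = 0.000000, Gamma_yxy = 0.000000, Gamma_yyy = 0.000000; k1 = (0.128672, -2.000000, 0.035695, 0.000000)
  k2: at (x, y) = (0.265902, 0.250000), (dx/dtau, dy/dtau) = (0.129564, -2.000000); Gamma_xxx = -2.086061, Gamma_xxy = 0.000000, Gamma_xyy = 0.000000, Gamma_yxx = 0.000000, Gamma_yxy = 0.000000, Gamma_yyy = 0.000000; k2 = (0.129564, -2.000000, 0.035018, 0.000000)
  k3: at (x, y) = (0.265924, 0.250000), (dx/dtau, dy/dtau) = (0.129547, -2.000000); Gamma_xxx = -2.085565, Gamma_xxy = 0.000000, Gamma_xyy = 0.000000, Gamma_yxx = 0.000000, Gamma_yxy = 0.000000, Gamma_yyy = 0.000000; k3 = (0.129547, -2.000000, 0.035001, 0.000000)
  k4: at (x, y) = (0.269162, 0.200000), (dx/dtau, dy/dtau) = (0.130422, -2.000000); Gamma_xxx = -2.011899, Gamma_xxy = 0.000000, Gamma_xyy = 0.000000, Gamma_yxx = 0.000000, Gamma_yxy = 0.000000, Gamma_yyy = 0.000000; k4 = (0.130422, -2.000000, 0.034222, 0.000000)
  Y <- Y + (h/6)(k1 + 2k2 + 2k3 + k4): x = 0.2692, y = 0.2000, dx/dtau = 0.1304, dy/dtau = -2.0000
step 4:
  k1: at (x, y) = (0.269163, 0.200000), (dx/dtau, dy/dtau) = (0.130421, -2.000000); Gamma_xxx = -2.011893, Gamma_xxy = 0.000000, Gamma_xyy = 0.000000, Gamma_yxx = 0.000000, Gamma_yxy = 0.000000, Gamma_yyy = 0.000000; k1 = (0.130421, -2.000000, 0.034222, 0.000000)
  k2: at (x, y) = (0.272423, 0.150000), (dx/dtau, dy/dtau) = (0.131277, -2.000000); Gamma_xxx = -1.934402, Gamma_xxy = 0.000000, Gamma_xyy = 0.000000, Gamma_yxx = 0.000000, Gamma_yxy = 0.000000, Gamma_yyy = 0.000000; k2 = (0.131277, -2.000000, 0.033337, 0.000000)
  k3: at (x, y) = (0.272445, 0.150000), (dx/dtau, dy/dtau) = (0.131255, -2.000000); Gamma_xxx = -1.933883, Gamma_xxy = 0.000000, Gamma_xyy = 0.000000, Gamma_yxx = 0.000000, Gamma_yxy = 0.000000, Gamma_yyy = 0.000000; k3 = (0.131255, -2.000000, 0.033316, 0.000000)
  k4: at (x, y) = (0.275725, 0.100000), (dx/dtau, dy/dtau) = (0.132087, -2.000000); Gamma_xxx = -1.852556, Gamma_xxy = 0.000000, Gamma_xyy = 0.000000, Gamma_yxx = 0.000000, Gamma_yxy = 0.000000, Gamma_yyy = 0.000000; k4 = (0.132087, -2.000000, 0.032321, 0.000000)
  Y <- Y + (h/6)(k1 + 2k2 + 2k3 + k4): x = 0.2757, y = 0.1000, dx/dtau = 0.1321, dy/dtau = -2.0000


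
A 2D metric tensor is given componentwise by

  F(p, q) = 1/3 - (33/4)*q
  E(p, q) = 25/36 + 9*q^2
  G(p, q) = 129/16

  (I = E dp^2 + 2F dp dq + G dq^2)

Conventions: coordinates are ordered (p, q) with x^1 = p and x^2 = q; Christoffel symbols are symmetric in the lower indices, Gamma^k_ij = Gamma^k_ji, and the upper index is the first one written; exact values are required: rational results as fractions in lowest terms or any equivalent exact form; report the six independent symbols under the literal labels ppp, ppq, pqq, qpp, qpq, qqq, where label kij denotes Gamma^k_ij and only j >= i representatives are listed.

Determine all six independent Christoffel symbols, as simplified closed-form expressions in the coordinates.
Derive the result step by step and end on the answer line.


E = 25/36 + 9*q^2; F = 1/3 - (33/4)*q; G = 129/16
Gamma^k_ij = (1/2) g^{kl} (d_i g_jl + d_j g_il - d_l g_ij), with g^inv = (1/(EG-F^2)) [[G, -F], [-F, E]]
first partials: E_p = 0, E_q = 18*q, F_p = 0, F_q = -33/4, G_p = 0, G_q = 0
D = EG - F^2 = 3161/576 + (11/2)*q + (9/2)*q^2
expanded: Gamma^p_pp = (G E_p - 2F F_p + F E_q)/(2D), Gamma^p_pq = (G E_q - F G_p)/(2D), Gamma^p_qq = (2G F_q - G G_p - F G_q)/(2D), Gamma^q_pp = (2E F_p - E E_q - F E_p)/(2D), Gamma^q_pq = (E G_p - F E_q)/(2D), Gamma^q_qq = (E G_q - 2F F_q + F G_p)/(2D); substitute and cancel common factors

Answer: Gamma_ppp = (-42768*q^2 + 1728*q)/(2592*q^2 + 3168*q + 3161), Gamma_ppq = 41796*q/(2592*q^2 + 3168*q + 3161), Gamma_pqq = -38313/(2592*q^2 + 3168*q + 3161), Gamma_qpp = (-46656*q^3 - 3600*q)/(2592*q^2 + 3168*q + 3161), Gamma_qpq = (42768*q^2 - 1728*q)/(2592*q^2 + 3168*q + 3161), Gamma_qqq = (1584 - 39204*q)/(2592*q^2 + 3168*q + 3161)


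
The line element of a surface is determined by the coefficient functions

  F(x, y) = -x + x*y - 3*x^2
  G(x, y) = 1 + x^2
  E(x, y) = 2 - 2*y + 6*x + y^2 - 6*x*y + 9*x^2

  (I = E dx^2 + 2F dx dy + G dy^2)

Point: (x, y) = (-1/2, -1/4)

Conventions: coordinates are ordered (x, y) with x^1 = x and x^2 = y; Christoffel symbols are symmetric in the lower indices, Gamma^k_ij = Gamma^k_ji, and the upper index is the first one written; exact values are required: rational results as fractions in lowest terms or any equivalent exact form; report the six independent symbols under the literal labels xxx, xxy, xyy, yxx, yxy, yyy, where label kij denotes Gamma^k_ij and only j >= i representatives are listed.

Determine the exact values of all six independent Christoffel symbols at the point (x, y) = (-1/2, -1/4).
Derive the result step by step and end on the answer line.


E = 17/16, F = -1/8, G = 5/4 at the point
E_x = -3/2, E_y = 1/2, F_x = 7/4, F_y = -1/2, G_x = -1, G_y = 0
EG - F^2 = 21/16;  g^inv = (16/21) * [[5/4, 1/8], [1/8, 17/16]]
first-kind symbols [ij,l] = (1/2)(d_i g_jl + d_j g_il - d_l g_ij): [xx,x] = E_x/2 = -3/4, [xx,y] = F_x - E_y/2 = 3/2, [xy,x] = E_y/2 = 1/4, [xy,y] = G_x/2 = -1/2, [yy,x] = F_y - G_x/2 = 0, [yy,y] = G_y/2 = 0
Gamma^x_ij = (G*[ij,x] - F*[ij,y])/(EG - F^2), Gamma^y_ij = (E*[ij,y] - F*[ij,x])/(EG - F^2)

Answer: Gamma_xxx = -4/7, Gamma_xxy = 4/21, Gamma_xyy = 0, Gamma_yxx = 8/7, Gamma_yxy = -8/21, Gamma_yyy = 0


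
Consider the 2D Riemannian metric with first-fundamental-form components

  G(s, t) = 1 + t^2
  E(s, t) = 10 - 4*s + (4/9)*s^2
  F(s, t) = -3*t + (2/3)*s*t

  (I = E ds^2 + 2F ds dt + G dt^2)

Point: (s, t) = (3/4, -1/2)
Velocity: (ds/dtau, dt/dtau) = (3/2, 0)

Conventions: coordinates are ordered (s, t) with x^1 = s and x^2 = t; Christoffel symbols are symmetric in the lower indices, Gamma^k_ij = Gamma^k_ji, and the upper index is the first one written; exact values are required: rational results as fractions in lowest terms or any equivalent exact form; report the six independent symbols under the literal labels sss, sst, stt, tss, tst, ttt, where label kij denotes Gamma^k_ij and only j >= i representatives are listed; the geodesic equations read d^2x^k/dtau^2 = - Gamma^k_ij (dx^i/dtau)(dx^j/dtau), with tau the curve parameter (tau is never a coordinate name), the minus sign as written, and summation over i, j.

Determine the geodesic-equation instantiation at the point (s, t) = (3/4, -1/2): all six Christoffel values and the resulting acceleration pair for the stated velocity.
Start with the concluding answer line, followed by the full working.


Answer: Gamma_sss = -2/9, Gamma_sst = 0, Gamma_stt = -1/3, Gamma_tss = -2/45, Gamma_tst = 0, Gamma_ttt = -1/15; accelerations (d^2s/dtau^2, d^2t/dtau^2) = (1/2, 1/10)

E = 29/4, F = 5/4, G = 5/4 at the point
E_s = -10/3, E_t = 0, F_s = -1/3, F_t = -5/2, G_s = 0, G_t = -1
EG - F^2 = 15/2;  g^inv = (2/15) * [[5/4, -5/4], [-5/4, 29/4]]
first-kind symbols [ij,l] = (1/2)(d_i g_jl + d_j g_il - d_l g_ij): [ss,s] = E_s/2 = -5/3, [ss,t] = F_s - E_t/2 = -1/3, [st,s] = E_t/2 = 0, [st,t] = G_s/2 = 0, [tt,s] = F_t - G_s/2 = -5/2, [tt,t] = G_t/2 = -1/2
Gamma^s_ij = (G*[ij,s] - F*[ij,t])/(EG - F^2), Gamma^t_ij = (E*[ij,t] - F*[ij,s])/(EG - F^2)
Gamma_sss = -2/9, Gamma_sst = 0, Gamma_stt = -1/3, Gamma_tss = -2/45, Gamma_tst = 0, Gamma_ttt = -1/15
d^2s/dtau^2 = -(Gamma_sss*(3/2)^2 + 2*Gamma_sst*(3/2)*(0) + Gamma_stt*(0)^2) = 1/2
d^2t/dtau^2 = -(Gamma_tss*(3/2)^2 + 2*Gamma_tst*(3/2)*(0) + Gamma_ttt*(0)^2) = 1/10
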